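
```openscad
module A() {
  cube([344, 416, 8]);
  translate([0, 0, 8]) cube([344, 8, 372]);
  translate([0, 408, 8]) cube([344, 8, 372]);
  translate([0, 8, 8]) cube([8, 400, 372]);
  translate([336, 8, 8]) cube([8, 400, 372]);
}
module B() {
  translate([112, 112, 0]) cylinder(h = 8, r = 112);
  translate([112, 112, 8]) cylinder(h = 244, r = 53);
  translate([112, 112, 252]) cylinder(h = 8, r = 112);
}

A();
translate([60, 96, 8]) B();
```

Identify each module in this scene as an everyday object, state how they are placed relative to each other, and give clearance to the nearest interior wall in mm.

Clearances: x = 52, y = 88; minimum 52 mm.

A is an open box. B is a spool. The spool sits inside the open box, centred. The clearance to the nearest interior wall is 52 mm.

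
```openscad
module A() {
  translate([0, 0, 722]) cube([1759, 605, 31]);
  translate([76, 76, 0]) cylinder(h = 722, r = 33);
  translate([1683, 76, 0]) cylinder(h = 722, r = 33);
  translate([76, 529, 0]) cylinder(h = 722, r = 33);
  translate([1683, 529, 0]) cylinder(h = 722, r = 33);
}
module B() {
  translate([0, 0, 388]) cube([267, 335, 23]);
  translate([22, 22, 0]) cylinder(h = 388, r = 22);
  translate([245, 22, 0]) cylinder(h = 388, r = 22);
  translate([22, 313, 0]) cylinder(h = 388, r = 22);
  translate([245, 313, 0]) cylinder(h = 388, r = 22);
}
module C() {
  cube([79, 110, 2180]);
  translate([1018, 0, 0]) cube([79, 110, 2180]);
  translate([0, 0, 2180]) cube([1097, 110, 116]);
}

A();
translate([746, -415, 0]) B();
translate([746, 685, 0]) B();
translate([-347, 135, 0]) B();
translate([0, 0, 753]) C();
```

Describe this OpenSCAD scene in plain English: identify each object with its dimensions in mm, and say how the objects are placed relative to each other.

A is a rectangular dining table. The top is 1759×605×31 mm with its upper surface at z = 753 mm. It stands on four round legs of 66 mm diameter, each leg's bounding box inset 43 mm from the nearest pair of top edges, running from the floor to the underside of the top.

B is a four-legged stool. The seat is a 267×335×23 mm slab whose top surface is at z = 411 mm; four round legs, each 44 mm in diameter, run from the floor (z = 0) to the underside of the seat, each leg's axis is inset half a diameter from the nearest pair of seat edges (so the leg's bounding box is flush with the corner).

C is a rectangular door frame: two vertical jambs of 79×110 mm section, 2180 mm tall, with a clear opening 939 mm wide between their inner faces. A header 116 mm tall and 110 mm deep lies on top of the jambs and spans the full outside width.

Three stools sit around the table at the −y, +y, −x sides. The door frame is on top of the table.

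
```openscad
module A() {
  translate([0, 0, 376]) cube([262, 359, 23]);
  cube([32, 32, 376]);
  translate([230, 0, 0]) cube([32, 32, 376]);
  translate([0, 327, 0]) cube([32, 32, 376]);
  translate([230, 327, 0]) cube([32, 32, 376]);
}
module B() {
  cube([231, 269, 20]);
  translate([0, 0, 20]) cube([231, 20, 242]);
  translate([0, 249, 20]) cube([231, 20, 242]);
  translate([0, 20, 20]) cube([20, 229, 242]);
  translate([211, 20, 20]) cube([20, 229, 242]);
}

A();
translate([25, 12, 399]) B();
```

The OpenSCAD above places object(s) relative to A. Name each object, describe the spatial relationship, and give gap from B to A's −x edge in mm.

The open box's min-x is at 25; the stool's min-x is 0; gap = 25 mm.

A is a stool. B is an open box. The open box is on top of the stool. The gap from the open box to the stool's −x edge is 25 mm.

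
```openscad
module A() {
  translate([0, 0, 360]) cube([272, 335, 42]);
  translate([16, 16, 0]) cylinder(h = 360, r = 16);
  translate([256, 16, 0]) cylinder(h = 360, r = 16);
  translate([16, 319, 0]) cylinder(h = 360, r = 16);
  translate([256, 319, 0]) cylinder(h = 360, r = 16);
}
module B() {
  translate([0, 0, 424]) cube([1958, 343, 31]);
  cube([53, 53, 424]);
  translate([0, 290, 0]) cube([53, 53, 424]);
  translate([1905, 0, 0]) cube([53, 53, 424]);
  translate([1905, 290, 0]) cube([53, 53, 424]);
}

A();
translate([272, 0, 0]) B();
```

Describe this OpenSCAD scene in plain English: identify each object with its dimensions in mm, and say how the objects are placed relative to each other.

A is a four-legged stool. The seat is 272×335 mm, 42 mm thick, top at z = 402 mm. It stands on four round legs, each 32 mm in diameter, from z = 0 to the seat underside, each leg's axis is inset half a diameter from the nearest pair of seat edges (so the leg's bounding box is flush with the corner).

B is a long wooden bench with a 1958 mm (x) × 343 mm (y) seat, 31 mm thick, its top surface 455 mm above the floor. Four 53 mm square legs at the seat corners, flush with the edges, run from z = 0 to the seat underside.

The bench is against the stool's +x side, with their −y faces flush.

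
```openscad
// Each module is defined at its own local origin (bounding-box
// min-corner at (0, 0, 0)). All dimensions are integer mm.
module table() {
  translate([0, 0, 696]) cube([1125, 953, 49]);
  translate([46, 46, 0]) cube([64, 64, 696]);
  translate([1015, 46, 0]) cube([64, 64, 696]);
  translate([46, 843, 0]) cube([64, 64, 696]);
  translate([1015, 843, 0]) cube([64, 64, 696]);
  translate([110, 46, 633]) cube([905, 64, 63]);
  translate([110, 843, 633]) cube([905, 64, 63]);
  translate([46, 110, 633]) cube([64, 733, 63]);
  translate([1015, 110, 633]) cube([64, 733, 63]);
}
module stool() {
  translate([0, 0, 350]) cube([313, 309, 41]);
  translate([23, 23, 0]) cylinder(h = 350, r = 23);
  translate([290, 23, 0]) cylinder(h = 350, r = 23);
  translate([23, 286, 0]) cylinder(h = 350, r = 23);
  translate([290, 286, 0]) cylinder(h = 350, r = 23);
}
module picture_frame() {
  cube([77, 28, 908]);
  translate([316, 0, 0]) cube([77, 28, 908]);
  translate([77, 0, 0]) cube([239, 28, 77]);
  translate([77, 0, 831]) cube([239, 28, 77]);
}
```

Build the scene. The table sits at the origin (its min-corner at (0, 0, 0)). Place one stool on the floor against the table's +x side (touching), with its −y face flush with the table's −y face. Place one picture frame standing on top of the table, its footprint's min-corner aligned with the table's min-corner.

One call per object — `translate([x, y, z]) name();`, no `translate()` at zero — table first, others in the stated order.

table();
translate([1125, 0, 0]) stool();
translate([0, 0, 745]) picture_frame();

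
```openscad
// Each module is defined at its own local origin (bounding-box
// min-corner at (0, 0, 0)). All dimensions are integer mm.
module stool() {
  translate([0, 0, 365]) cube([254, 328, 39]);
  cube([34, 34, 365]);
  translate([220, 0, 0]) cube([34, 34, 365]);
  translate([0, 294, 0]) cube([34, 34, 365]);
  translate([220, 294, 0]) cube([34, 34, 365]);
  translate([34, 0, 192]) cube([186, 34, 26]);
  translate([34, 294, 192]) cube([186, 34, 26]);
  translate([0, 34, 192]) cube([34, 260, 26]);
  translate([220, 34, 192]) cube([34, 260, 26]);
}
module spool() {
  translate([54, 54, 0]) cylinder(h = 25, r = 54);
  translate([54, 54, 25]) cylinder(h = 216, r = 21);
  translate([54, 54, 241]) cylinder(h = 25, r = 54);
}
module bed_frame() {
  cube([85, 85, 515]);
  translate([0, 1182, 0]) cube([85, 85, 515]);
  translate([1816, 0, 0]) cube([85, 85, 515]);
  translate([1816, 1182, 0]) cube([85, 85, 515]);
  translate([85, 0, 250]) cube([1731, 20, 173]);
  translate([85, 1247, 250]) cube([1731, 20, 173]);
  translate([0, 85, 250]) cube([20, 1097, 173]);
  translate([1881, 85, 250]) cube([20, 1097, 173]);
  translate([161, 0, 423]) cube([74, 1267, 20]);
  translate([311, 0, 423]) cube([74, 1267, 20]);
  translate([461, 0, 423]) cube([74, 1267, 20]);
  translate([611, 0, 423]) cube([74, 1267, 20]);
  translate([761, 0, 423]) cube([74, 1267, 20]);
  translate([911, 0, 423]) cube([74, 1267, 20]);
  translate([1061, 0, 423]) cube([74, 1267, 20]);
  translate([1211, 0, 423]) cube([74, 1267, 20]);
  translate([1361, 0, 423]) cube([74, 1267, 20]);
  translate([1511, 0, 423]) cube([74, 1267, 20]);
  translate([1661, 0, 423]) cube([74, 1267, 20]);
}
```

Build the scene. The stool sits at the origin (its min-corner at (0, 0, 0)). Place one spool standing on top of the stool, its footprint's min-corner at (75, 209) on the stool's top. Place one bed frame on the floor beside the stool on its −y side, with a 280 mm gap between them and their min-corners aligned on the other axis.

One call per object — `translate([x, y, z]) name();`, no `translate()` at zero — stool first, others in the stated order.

stool();
translate([75, 209, 404]) spool();
translate([0, -1547, 0]) bed_frame();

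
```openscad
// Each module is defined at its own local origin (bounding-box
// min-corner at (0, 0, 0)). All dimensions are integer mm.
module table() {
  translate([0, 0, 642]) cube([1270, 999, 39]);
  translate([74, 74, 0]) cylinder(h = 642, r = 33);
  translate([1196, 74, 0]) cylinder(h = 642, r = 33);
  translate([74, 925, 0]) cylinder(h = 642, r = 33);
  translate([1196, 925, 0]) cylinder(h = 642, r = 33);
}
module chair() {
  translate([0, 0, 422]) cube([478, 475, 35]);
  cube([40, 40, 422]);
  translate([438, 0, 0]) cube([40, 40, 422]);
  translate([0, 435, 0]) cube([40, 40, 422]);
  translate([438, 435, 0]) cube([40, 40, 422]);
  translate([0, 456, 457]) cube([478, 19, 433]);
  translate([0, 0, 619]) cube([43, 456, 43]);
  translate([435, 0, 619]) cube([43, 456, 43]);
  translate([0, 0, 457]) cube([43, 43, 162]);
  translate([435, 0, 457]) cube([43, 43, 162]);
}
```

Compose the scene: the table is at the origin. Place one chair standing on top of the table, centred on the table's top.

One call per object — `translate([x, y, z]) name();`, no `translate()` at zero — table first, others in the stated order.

table();
translate([396, 262, 681]) chair();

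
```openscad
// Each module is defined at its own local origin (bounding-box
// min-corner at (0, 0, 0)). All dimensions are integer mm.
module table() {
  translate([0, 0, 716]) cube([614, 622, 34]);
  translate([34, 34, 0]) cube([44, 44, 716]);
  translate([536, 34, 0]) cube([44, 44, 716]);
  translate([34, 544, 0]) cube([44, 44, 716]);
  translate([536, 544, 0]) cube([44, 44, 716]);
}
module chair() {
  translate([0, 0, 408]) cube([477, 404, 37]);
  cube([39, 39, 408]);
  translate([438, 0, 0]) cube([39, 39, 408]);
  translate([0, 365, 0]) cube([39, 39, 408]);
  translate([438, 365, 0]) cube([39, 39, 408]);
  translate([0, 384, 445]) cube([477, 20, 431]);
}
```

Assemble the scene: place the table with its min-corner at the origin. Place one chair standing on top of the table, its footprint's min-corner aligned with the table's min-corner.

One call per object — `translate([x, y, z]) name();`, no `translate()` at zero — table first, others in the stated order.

table();
translate([0, 0, 750]) chair();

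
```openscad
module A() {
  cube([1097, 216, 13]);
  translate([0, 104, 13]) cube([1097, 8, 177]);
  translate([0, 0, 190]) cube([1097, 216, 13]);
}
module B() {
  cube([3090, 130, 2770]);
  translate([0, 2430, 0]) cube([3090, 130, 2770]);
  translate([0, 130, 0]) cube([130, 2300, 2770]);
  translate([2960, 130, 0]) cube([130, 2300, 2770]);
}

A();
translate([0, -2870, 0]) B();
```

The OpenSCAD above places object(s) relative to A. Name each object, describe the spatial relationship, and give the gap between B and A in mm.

The house frame's nearest face is 310 mm from the I-beam's −y face.

A is an I-beam. B is a house frame. The house frame is on the floor beside the I-beam on its −y side. The gap between the house frame and the I-beam is 310 mm.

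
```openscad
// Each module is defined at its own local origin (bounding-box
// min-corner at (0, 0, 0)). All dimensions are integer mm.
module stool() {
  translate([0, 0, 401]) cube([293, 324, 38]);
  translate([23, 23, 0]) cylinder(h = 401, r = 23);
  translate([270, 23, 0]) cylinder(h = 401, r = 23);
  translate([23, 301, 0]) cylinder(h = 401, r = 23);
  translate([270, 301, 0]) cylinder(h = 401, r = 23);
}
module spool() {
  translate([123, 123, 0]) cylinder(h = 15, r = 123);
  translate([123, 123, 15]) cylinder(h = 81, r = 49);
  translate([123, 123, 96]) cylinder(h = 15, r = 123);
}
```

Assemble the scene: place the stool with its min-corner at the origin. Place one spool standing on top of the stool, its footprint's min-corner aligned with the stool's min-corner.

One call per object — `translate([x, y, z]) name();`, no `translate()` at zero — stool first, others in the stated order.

stool();
translate([0, 0, 439]) spool();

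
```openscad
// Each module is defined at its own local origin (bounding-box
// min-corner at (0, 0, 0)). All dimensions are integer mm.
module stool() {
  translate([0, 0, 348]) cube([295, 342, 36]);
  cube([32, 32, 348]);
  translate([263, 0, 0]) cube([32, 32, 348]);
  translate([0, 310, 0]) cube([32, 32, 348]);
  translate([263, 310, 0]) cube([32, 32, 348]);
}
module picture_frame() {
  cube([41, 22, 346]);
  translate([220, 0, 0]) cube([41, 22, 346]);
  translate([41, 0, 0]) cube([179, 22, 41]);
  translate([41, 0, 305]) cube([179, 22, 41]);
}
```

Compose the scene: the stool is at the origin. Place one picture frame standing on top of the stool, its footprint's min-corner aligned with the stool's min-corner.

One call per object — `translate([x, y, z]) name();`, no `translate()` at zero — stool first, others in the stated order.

stool();
translate([0, 0, 384]) picture_frame();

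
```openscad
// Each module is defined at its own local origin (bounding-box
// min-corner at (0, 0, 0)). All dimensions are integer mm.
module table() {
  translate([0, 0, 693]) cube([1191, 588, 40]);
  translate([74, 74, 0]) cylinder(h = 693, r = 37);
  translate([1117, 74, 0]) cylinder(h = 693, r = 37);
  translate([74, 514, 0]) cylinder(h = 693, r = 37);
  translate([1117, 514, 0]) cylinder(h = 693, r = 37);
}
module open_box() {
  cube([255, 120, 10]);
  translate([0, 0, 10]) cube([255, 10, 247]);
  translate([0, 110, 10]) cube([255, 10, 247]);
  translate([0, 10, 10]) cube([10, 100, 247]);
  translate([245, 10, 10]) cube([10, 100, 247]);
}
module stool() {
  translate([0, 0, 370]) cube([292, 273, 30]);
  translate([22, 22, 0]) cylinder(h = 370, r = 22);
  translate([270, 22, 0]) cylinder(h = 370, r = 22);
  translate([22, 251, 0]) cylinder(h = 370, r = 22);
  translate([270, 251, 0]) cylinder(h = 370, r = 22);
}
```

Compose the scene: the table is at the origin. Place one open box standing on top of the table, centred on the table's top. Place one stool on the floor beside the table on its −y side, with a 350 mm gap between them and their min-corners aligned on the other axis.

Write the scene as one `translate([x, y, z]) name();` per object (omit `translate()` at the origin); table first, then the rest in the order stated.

table();
translate([468, 234, 733]) open_box();
translate([0, -623, 0]) stool();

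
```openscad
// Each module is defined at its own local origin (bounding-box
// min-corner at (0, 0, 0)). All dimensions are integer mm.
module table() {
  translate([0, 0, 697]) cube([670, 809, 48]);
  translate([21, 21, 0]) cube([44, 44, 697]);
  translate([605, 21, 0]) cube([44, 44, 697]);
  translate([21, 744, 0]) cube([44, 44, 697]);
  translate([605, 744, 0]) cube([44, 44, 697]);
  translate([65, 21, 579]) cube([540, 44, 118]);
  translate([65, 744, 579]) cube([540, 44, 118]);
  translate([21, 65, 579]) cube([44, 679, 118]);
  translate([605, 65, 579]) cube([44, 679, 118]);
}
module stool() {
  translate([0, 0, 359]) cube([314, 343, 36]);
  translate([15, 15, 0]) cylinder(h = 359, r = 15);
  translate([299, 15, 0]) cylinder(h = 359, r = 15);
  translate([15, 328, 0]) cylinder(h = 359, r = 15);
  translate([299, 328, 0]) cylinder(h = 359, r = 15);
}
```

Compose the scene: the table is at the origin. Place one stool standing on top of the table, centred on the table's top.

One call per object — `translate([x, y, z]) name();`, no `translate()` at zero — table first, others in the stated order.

table();
translate([178, 233, 745]) stool();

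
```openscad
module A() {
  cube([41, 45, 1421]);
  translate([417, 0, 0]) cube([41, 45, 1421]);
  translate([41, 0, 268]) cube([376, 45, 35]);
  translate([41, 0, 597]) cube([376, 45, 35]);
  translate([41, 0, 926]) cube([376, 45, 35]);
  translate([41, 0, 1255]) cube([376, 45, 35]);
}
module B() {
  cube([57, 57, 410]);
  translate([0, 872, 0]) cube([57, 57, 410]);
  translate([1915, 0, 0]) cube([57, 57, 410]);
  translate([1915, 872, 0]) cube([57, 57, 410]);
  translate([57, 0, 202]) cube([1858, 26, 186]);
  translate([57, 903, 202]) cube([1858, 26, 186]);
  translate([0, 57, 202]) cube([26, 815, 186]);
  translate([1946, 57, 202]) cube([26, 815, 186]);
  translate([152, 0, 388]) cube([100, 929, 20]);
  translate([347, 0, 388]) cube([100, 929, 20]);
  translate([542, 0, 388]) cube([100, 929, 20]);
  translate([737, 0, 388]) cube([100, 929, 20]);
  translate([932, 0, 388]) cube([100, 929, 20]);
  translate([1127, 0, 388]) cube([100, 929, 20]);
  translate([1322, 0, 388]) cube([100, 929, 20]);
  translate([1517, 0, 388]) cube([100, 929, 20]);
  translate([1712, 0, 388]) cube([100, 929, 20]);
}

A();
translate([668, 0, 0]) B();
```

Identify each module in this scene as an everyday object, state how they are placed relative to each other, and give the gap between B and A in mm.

A is a ladder. B is a bed frame. The bed frame is on the floor beside the ladder on its +x side. The gap between the bed frame and the ladder is 210 mm.

The bed frame's nearest face is 210 mm from the ladder's +x face.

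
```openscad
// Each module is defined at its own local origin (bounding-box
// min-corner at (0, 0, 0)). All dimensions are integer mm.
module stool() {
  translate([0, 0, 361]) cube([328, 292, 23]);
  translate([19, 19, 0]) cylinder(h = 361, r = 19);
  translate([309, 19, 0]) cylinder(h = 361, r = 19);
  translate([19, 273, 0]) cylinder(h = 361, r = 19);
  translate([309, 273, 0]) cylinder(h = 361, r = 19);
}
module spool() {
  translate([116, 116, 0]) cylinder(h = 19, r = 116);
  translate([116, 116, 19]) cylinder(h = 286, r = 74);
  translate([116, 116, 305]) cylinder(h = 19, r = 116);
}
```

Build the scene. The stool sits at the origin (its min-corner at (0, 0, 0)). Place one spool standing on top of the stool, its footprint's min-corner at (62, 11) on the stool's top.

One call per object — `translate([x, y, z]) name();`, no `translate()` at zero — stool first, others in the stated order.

stool();
translate([62, 11, 384]) spool();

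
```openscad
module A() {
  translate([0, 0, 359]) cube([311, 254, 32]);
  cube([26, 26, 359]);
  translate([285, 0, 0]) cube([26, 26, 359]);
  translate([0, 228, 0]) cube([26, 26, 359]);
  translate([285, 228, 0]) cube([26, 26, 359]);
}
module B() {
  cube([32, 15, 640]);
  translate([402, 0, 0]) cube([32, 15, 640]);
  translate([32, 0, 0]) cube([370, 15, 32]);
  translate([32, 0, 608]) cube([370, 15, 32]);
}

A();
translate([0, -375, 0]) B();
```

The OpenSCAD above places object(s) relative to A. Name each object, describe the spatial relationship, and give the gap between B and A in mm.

The picture frame's nearest face is 360 mm from the stool's −y face.

A is a stool. B is a picture frame. The picture frame is on the floor beside the stool on its −y side. The gap between the picture frame and the stool is 360 mm.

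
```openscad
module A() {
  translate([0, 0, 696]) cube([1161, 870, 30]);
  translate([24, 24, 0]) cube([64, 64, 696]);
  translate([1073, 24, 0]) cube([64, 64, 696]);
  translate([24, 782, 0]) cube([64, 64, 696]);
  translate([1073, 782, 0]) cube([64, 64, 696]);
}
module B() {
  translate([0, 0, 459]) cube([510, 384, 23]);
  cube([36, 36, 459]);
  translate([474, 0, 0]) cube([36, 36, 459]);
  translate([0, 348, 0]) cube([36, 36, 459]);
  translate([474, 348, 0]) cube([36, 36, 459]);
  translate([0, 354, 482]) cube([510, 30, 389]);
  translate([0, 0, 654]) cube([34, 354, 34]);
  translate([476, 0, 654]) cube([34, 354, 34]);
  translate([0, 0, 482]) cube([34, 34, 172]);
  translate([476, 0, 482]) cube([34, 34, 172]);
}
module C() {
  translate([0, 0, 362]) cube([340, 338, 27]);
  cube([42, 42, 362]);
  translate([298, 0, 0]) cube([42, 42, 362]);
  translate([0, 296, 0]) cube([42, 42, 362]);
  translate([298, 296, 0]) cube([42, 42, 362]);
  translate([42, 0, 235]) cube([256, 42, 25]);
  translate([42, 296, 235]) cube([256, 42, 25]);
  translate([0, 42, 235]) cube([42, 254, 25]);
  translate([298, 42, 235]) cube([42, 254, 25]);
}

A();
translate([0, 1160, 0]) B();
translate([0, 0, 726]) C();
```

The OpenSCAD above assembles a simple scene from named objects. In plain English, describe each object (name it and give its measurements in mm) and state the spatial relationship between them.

A is a rectangular dining table. The top is 1161×870×30 mm with its upper surface at z = 726 mm. It stands on four 64×64 mm square legs, each inset 24 mm from the nearest pair of top edges, running from the floor to the underside of the top.

B is a chair. The seat is a 510×384×23 mm slab with its top at z = 482 mm, on four 36×36 mm corner legs (flush with the seat edges, standing on z = 0). A flat backrest 30 mm thick, 389 mm tall, spans the full seat width and rises from the seat top along its +y edge, rear face flush with the rear of the seat. Two armrests of 34×34 mm section run along each side from the seat's front edge to the front of the backrest, top faces 206 mm above the seat top and outer faces flush with the seat's x-edges; a 34×34 mm post under the front of each armrest stands on the seat at the front corner.

C is a simple wooden stool: a rectangular seat 340 mm (x) by 338 mm (y), 27 mm thick, top face at z = 389 mm, on four square legs, each 42×42 mm in cross-section. The legs rest on z = 0, each flush with a corner of the seat. Four stretchers, 42 mm wide and 25 mm tall, connect adjacent legs with their undersides at z = 235 mm, each running between the inner faces of the legs it joins and aligned with the legs' outer faces on the other axis.

The chair is on the floor beside the table on its +y side. The stool is on top of the table.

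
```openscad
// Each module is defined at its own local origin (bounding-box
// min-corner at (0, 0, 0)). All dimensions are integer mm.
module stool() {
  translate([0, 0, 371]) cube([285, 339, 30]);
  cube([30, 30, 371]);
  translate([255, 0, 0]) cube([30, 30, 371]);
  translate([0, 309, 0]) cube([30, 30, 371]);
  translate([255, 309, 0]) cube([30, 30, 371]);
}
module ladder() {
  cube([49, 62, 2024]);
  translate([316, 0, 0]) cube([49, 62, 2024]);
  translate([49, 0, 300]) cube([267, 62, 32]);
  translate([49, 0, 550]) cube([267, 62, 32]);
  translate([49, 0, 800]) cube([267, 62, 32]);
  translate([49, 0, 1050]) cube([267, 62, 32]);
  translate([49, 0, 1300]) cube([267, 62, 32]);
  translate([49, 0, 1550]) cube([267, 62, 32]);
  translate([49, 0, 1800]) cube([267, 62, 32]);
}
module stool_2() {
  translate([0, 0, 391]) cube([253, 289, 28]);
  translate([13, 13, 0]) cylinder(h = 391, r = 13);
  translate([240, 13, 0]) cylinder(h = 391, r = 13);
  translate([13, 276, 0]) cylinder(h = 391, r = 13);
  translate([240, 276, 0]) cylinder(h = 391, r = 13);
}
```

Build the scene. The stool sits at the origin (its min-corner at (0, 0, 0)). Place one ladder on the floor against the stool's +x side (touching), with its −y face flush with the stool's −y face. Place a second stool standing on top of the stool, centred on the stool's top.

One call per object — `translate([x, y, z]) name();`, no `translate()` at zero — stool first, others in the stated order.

stool();
translate([285, 0, 0]) ladder();
translate([16, 25, 401]) stool_2();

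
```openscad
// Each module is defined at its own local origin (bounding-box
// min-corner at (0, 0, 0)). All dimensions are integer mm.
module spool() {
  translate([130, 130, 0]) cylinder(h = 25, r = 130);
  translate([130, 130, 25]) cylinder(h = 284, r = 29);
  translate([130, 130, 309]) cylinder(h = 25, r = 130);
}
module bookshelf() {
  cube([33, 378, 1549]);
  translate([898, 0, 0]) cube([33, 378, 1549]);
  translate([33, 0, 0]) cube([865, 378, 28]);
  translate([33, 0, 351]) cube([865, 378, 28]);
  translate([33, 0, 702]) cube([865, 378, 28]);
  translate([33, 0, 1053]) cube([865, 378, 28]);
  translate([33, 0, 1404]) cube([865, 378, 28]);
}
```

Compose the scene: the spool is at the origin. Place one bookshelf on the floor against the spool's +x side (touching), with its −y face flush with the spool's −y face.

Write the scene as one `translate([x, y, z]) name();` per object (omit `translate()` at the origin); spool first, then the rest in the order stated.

spool();
translate([260, 0, 0]) bookshelf();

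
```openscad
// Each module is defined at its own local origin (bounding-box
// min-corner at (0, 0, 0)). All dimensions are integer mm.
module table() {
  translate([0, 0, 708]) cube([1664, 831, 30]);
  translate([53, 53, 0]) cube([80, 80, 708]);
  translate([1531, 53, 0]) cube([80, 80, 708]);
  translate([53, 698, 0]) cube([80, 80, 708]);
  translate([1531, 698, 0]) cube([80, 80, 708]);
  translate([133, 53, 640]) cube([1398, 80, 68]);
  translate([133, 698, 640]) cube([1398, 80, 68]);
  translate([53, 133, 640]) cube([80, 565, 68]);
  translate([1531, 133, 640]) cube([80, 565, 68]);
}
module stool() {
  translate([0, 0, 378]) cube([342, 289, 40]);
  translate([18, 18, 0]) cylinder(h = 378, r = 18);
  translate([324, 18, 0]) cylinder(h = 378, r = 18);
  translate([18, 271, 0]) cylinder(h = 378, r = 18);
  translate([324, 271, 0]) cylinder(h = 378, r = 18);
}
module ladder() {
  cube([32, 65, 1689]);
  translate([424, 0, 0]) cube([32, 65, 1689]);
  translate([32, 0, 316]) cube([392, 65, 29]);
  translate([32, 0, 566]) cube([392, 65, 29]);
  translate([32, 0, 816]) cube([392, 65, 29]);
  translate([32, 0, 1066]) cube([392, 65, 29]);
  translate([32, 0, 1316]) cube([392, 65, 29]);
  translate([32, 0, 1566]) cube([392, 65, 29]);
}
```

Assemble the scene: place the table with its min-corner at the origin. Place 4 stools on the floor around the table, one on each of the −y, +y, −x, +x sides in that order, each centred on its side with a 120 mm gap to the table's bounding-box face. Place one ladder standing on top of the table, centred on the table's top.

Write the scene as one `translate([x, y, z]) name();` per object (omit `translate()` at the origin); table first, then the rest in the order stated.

table();
translate([661, -409, 0]) stool();
translate([661, 951, 0]) stool();
translate([-462, 271, 0]) stool();
translate([1784, 271, 0]) stool();
translate([604, 383, 738]) ladder();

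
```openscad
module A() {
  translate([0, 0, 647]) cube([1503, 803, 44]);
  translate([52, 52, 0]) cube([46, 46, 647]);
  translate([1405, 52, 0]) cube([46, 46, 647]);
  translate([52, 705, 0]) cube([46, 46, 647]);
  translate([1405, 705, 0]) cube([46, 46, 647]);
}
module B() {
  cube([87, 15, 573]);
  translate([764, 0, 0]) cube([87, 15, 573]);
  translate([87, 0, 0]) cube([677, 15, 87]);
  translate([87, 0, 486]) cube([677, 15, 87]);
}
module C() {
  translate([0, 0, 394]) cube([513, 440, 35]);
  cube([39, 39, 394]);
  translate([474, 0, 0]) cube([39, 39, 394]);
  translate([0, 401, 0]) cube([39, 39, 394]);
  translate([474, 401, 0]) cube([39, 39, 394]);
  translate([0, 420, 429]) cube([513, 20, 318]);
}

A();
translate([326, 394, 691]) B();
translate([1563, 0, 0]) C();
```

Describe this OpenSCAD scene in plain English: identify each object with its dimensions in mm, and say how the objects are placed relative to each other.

A is a table with a 1503×803 mm rectangular top, 44 mm thick, top surface at z = 691 mm, supported by four 46×46 mm square legs, each inset 52 mm from the nearest pair of top edges, running from the floor.

B is a picture frame with a 677×399 mm rectangular opening (x by z) and a uniform 87 mm border on every side. Frame depth is 15 mm along y. It is built from two vertical stiles running the full outside height and two horizontal rails spanning the gap between the stiles.

C is a chair: 513×440 mm seat, 35 mm thick, top at z = 429 mm, on four 39 mm square corner legs flush with the seat edges. A 20 mm thick backrest slab spans the full seat width, extending 318 mm above the seat top, its back face flush with the seat's +y edge.

The picture frame is on top of the table, centred. The chair is on the floor beside the table on its +x side.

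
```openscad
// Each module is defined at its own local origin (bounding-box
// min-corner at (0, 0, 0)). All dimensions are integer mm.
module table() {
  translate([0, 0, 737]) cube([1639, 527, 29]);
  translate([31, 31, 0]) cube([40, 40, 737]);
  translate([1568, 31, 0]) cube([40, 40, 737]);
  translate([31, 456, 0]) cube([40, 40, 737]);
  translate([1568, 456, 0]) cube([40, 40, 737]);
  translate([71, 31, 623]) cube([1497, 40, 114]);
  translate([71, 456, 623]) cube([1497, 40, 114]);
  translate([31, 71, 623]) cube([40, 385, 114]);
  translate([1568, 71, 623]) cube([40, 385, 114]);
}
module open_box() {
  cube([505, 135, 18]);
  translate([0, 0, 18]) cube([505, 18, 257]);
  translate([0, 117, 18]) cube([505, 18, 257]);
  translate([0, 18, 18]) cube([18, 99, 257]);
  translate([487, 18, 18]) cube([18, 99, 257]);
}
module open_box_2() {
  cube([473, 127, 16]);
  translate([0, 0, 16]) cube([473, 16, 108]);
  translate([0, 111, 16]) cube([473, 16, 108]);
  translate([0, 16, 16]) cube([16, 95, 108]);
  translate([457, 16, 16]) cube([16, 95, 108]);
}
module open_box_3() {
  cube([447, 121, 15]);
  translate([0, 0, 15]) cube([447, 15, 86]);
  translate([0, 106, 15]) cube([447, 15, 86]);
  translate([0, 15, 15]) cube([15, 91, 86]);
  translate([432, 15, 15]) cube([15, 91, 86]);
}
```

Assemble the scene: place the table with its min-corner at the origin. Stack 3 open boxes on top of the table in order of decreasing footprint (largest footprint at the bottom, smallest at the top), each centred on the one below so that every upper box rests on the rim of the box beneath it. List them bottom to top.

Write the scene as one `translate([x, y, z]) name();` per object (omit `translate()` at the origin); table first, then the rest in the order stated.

table();
translate([567, 196, 766]) open_box();
translate([583, 200, 1041]) open_box_2();
translate([596, 203, 1165]) open_box_3();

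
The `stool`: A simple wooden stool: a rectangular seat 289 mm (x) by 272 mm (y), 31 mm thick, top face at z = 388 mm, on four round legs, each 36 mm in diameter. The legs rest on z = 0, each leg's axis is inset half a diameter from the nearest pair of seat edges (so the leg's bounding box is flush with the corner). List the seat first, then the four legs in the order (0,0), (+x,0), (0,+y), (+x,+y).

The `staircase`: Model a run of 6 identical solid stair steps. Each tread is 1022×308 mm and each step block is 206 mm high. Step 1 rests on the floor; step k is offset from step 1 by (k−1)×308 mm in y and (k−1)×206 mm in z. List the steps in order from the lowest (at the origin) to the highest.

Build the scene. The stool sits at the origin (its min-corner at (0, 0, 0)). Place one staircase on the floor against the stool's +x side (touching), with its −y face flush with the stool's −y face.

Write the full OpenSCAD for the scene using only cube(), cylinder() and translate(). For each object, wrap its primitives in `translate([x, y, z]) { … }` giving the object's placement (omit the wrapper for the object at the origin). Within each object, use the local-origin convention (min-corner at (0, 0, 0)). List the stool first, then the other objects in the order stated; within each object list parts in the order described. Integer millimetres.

translate([0, 0, 357]) cube([289, 272, 31]);
translate([18, 18, 0]) cylinder(h = 357, r = 18);
translate([271, 18, 0]) cylinder(h = 357, r = 18);
translate([18, 254, 0]) cylinder(h = 357, r = 18);
translate([271, 254, 0]) cylinder(h = 357, r = 18);
translate([289, 0, 0]) {
  cube([1022, 308, 206]);
  translate([0, 308, 206]) cube([1022, 308, 206]);
  translate([0, 616, 412]) cube([1022, 308, 206]);
  translate([0, 924, 618]) cube([1022, 308, 206]);
  translate([0, 1232, 824]) cube([1022, 308, 206]);
  translate([0, 1540, 1030]) cube([1022, 308, 206]);
}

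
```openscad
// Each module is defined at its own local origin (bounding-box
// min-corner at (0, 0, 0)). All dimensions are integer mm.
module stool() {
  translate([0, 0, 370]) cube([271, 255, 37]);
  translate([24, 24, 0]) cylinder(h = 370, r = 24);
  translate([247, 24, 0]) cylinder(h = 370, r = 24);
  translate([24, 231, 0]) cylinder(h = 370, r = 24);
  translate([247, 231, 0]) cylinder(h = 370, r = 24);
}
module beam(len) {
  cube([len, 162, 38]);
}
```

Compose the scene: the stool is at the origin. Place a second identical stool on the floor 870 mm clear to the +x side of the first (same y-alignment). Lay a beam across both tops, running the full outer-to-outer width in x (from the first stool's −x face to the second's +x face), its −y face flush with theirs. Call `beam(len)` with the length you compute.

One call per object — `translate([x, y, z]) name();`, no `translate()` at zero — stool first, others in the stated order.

stool();
translate([1141, 0, 0]) stool();
translate([0, 0, 407]) beam(1412);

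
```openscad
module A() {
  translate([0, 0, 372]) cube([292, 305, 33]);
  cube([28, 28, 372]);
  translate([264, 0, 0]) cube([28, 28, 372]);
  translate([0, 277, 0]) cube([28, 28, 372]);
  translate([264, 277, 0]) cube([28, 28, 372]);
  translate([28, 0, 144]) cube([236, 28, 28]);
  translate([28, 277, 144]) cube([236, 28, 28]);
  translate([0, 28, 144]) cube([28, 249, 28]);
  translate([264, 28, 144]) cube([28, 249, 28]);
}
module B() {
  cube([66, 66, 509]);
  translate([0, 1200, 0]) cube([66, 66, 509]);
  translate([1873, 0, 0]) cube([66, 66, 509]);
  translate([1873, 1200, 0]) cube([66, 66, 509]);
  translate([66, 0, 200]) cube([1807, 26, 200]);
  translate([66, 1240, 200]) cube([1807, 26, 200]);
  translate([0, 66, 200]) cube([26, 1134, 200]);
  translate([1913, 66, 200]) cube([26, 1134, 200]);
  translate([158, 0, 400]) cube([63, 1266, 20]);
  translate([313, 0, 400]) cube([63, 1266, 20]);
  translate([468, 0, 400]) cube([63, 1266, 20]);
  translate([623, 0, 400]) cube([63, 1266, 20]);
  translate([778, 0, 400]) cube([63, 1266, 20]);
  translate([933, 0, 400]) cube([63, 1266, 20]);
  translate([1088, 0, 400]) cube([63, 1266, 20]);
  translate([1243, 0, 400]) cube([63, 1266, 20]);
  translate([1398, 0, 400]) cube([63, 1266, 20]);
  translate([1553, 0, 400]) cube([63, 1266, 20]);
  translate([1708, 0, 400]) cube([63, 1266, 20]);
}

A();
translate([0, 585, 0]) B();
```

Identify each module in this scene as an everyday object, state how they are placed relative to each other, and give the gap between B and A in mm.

A is a stool. B is a bed frame. The bed frame is on the floor beside the stool on its +y side. The gap between the bed frame and the stool is 280 mm.

The bed frame's nearest face is 280 mm from the stool's +y face.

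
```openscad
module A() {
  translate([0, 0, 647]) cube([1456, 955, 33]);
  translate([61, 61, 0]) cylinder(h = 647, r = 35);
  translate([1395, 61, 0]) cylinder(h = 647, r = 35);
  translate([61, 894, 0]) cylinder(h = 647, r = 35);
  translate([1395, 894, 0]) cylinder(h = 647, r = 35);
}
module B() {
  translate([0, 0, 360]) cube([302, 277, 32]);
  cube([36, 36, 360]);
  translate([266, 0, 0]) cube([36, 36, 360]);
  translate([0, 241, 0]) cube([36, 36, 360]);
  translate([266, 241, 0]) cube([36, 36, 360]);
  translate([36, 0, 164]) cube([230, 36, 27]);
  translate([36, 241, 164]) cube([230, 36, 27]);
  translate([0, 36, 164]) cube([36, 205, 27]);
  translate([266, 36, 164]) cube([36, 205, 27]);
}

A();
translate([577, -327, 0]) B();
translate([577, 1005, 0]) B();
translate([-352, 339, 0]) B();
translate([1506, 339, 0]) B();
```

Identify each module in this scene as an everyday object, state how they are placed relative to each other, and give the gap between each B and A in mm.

Each stool's nearest face is 50 mm from the table's bounding box.

A is a table. B is a stool. Four stools sit around the table at the −y, +y, −x, +x sides. The gap between each stool and the table is 50 mm.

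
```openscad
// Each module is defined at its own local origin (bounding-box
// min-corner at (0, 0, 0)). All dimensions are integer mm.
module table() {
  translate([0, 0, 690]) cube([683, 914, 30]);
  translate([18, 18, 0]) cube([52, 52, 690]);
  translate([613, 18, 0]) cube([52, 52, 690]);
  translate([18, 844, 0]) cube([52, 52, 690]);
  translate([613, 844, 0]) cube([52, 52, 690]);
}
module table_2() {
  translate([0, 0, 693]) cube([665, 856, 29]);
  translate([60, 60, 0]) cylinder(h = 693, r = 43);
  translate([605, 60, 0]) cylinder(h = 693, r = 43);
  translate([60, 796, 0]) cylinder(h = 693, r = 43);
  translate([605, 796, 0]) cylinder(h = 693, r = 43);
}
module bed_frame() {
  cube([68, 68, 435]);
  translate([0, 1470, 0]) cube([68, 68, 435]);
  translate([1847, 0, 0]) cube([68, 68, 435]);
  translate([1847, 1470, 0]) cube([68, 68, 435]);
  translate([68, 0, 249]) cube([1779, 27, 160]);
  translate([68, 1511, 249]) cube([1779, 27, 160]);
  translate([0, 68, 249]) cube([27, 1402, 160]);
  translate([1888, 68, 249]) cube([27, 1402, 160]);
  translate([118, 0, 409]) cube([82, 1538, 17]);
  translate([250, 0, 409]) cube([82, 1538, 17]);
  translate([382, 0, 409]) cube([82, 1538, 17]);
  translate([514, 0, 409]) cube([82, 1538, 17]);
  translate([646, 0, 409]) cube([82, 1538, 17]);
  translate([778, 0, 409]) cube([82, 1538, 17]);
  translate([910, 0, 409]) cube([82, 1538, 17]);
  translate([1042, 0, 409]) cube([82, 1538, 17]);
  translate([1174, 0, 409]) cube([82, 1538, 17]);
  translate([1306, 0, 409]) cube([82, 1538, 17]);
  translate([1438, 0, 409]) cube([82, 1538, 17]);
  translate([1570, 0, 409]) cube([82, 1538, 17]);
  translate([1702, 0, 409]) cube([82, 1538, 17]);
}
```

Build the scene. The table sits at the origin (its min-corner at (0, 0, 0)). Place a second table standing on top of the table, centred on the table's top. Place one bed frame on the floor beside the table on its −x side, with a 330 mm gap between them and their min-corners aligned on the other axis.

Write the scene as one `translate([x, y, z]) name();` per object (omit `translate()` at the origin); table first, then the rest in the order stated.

table();
translate([9, 29, 720]) table_2();
translate([-2245, 0, 0]) bed_frame();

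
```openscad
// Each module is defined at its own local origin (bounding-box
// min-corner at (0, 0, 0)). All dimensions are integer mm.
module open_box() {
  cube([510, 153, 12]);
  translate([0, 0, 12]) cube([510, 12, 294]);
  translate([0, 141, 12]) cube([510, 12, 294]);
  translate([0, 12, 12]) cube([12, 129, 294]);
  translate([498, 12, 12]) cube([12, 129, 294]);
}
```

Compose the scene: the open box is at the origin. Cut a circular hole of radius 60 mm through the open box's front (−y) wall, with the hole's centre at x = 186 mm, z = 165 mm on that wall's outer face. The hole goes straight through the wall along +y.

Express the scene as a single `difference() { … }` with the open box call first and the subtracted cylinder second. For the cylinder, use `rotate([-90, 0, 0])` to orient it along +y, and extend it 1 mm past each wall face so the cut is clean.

difference() {
  open_box();
  translate([186, -1, 165]) rotate([-90, 0, 0]) cylinder(h = 14, r = 60);
}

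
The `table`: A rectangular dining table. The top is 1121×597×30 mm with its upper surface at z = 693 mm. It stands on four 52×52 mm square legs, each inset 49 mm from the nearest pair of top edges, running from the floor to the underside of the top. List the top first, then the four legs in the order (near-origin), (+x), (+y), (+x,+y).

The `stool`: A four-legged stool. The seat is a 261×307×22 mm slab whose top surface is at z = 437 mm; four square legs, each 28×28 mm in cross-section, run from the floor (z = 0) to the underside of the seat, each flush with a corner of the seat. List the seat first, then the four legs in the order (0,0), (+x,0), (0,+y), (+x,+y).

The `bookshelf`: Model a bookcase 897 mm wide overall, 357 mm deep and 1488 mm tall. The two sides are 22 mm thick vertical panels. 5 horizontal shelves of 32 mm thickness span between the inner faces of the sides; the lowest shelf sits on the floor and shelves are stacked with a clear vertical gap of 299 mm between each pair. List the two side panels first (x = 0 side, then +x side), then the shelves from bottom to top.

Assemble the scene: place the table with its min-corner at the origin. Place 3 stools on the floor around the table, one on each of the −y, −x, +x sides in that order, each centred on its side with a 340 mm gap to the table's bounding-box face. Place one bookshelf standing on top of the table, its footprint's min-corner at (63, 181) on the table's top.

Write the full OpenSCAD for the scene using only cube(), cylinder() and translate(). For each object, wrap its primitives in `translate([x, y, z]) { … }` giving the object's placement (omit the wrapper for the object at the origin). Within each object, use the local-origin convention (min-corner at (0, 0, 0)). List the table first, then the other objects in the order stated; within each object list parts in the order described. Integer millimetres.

translate([0, 0, 663]) cube([1121, 597, 30]);
translate([49, 49, 0]) cube([52, 52, 663]);
translate([1020, 49, 0]) cube([52, 52, 663]);
translate([49, 496, 0]) cube([52, 52, 663]);
translate([1020, 496, 0]) cube([52, 52, 663]);
translate([430, -647, 0]) {
  translate([0, 0, 415]) cube([261, 307, 22]);
  cube([28, 28, 415]);
  translate([233, 0, 0]) cube([28, 28, 415]);
  translate([0, 279, 0]) cube([28, 28, 415]);
  translate([233, 279, 0]) cube([28, 28, 415]);
}
translate([-601, 145, 0]) {
  translate([0, 0, 415]) cube([261, 307, 22]);
  cube([28, 28, 415]);
  translate([233, 0, 0]) cube([28, 28, 415]);
  translate([0, 279, 0]) cube([28, 28, 415]);
  translate([233, 279, 0]) cube([28, 28, 415]);
}
translate([1461, 145, 0]) {
  translate([0, 0, 415]) cube([261, 307, 22]);
  cube([28, 28, 415]);
  translate([233, 0, 0]) cube([28, 28, 415]);
  translate([0, 279, 0]) cube([28, 28, 415]);
  translate([233, 279, 0]) cube([28, 28, 415]);
}
translate([63, 181, 693]) {
  cube([22, 357, 1488]);
  translate([875, 0, 0]) cube([22, 357, 1488]);
  translate([22, 0, 0]) cube([853, 357, 32]);
  translate([22, 0, 331]) cube([853, 357, 32]);
  translate([22, 0, 662]) cube([853, 357, 32]);
  translate([22, 0, 993]) cube([853, 357, 32]);
  translate([22, 0, 1324]) cube([853, 357, 32]);
}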